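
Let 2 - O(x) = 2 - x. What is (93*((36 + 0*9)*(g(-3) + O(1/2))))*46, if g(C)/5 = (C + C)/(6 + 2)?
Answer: -500526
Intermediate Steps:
O(x) = x (O(x) = 2 - (2 - x) = 2 + (-2 + x) = x)
g(C) = 5*C/4 (g(C) = 5*((C + C)/(6 + 2)) = 5*((2*C)/8) = 5*((2*C)*(1/8)) = 5*(C/4) = 5*C/4)
(93*((36 + 0*9)*(g(-3) + O(1/2))))*46 = (93*((36 + 0*9)*((5/4)*(-3) + 1/2)))*46 = (93*((36 + 0)*(-15/4 + 1/2)))*46 = (93*(36*(-13/4)))*46 = (93*(-117))*46 = -10881*46 = -500526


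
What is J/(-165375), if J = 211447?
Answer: -211447/165375 ≈ -1.2786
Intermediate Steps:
J/(-165375) = 211447/(-165375) = 211447*(-1/165375) = -211447/165375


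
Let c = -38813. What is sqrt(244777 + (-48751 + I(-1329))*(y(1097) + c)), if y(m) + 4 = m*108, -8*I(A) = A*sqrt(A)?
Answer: sqrt(-62131378112 + 211733622*I*sqrt(1329))/4 ≈ 3863.4 + 62435.0*I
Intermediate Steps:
I(A) = -A**(3/2)/8 (I(A) = -A*sqrt(A)/8 = -A**(3/2)/8)
y(m) = -4 + 108*m (y(m) = -4 + m*108 = -4 + 108*m)
sqrt(244777 + (-48751 + I(-1329))*(y(1097) + c)) = sqrt(244777 + (-48751 - (-1329)*I*sqrt(1329)/8)*((-4 + 108*1097) - 38813)) = sqrt(244777 + (-48751 - (-1329)*I*sqrt(1329)/8)*((-4 + 118476) - 38813)) = sqrt(244777 + (-48751 + 1329*I*sqrt(1329)/8)*(118472 - 38813)) = sqrt(244777 + (-48751 + 1329*I*sqrt(1329)/8)*79659) = sqrt(244777 + (-3883455909 + 105866811*I*sqrt(1329)/8)) = sqrt(-3883211132 + 105866811*I*sqrt(1329)/8)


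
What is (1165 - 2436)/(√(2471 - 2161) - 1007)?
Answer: 1279897/1013739 + 1271*√310/1013739 ≈ 1.2846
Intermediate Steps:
(1165 - 2436)/(√(2471 - 2161) - 1007) = -1271/(√310 - 1007) = -1271/(-1007 + √310)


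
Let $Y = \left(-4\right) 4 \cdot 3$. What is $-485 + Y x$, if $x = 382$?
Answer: $-18821$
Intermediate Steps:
$Y = -48$ ($Y = \left(-16\right) 3 = -48$)
$-485 + Y x = -485 - 18336 = -18821$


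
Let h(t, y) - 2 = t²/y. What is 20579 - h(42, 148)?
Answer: 760908/37 ≈ 20565.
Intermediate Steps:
h(t, y) = 2 + t²/y
20579 - h(42, 148) = 20579 - (2 + 42²/148) = 20579 - (2 + 1764*(1/148)) = 20579 - (2 + 441/37) = 20579 - 1*515/37 = 20579 - 515/37 = 760908/37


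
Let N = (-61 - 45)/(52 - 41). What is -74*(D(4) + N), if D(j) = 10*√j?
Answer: -8436/11 ≈ -766.91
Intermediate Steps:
N = -106/11 ≈ -9.6364
-74*(D(4) + N) = -74*(10*√4 - 106/11) = -74*(10*2 - 106/11) = -74*(20 - 106/11) = -74*114/11 = -8436/11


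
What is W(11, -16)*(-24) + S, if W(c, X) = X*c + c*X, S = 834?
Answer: 9282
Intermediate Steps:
W(c, X) = 2*X*c (W(c, X) = X*c + X*c = 2*X*c)
W(11, -16)*(-24) + S = (2*(-16)*11)*(-24) + 834 = -352*(-24) + 834 = 8448 + 834 = 9282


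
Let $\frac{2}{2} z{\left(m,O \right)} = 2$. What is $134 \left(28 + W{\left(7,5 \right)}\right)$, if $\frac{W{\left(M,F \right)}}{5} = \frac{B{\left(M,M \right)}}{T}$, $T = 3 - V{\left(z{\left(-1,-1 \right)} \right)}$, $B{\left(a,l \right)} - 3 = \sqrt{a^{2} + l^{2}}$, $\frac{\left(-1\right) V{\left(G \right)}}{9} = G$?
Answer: $\frac{26934}{7} + \frac{670 \sqrt{2}}{3} \approx 4163.6$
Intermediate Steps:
$z{\left(m,O \right)} = 2$
$V{\left(G \right)} = - 9 G$
$B{\left(a,l \right)} = 3 + \sqrt{a^{2} + l^{2}}$
$T = 21$ ($T = 3 - \left(-9\right) 2 = 3 - -18 = 3 + 18 = 21$)
$W{\left(M,F \right)} = \frac{5}{7} + \frac{5 \sqrt{2} \sqrt{M^{2}}}{21}$ ($W{\left(M,F \right)} = 5 \frac{3 + \sqrt{M^{2} + M^{2}}}{21} = 5 \left(3 + \sqrt{2 M^{2}}\right) \frac{1}{21} = 5 \left(3 + \sqrt{2} \sqrt{M^{2}}\right) \frac{1}{21} = 5 \left(\frac{1}{7} + \frac{\sqrt{2} \sqrt{M^{2}}}{21}\right) = \frac{5}{7} + \frac{5 \sqrt{2} \sqrt{M^{2}}}{21}$)
$134 \left(28 + W{\left(7,5 \right)}\right) = 134 \left(28 + \left(\frac{5}{7} + \frac{5 \sqrt{2} \sqrt{7^{2}}}{21}\right)\right) = 134 \left(28 + \left(\frac{5}{7} + \frac{5 \sqrt{2} \sqrt{49}}{21}\right)\right) = 134 \left(28 + \left(\frac{5}{7} + \frac{5}{21} \sqrt{2} \cdot 7\right)\right) = 134 \left(28 + \left(\frac{5}{7} + \frac{5 \sqrt{2}}{3}\right)\right) = 134 \left(\frac{201}{7} + \frac{5 \sqrt{2}}{3}\right) = \frac{26934}{7} + \frac{670 \sqrt{2}}{3}$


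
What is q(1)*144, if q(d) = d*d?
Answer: 144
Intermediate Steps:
q(d) = d**2
q(1)*144 = 1**2*144 = 1*144 = 144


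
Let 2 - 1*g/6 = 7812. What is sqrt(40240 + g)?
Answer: 2*I*sqrt(1655) ≈ 81.363*I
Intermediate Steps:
g = -46860 (g = 12 - 6*7812 = 12 - 46872 = -46860)
sqrt(40240 + g) = sqrt(40240 - 46860) = sqrt(-6620) = 2*I*sqrt(1655)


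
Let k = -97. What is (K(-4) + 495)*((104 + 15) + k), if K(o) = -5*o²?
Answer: 9130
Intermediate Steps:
(K(-4) + 495)*((104 + 15) + k) = (-5*(-4)² + 495)*((104 + 15) - 97) = (-5*16 + 495)*(119 - 97) = (-80 + 495)*22 = 415*22 = 9130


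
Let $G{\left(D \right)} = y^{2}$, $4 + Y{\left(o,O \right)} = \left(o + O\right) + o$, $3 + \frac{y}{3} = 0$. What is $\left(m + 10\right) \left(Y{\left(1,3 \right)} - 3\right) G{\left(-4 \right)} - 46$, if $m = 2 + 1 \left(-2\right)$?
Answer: $-1666$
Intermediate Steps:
$y = -9$ ($y = -9 + 3 \cdot 0 = -9 + 0 = -9$)
$Y{\left(o,O \right)} = -4 + O + 2 o$ ($Y{\left(o,O \right)} = -4 + \left(\left(o + O\right) + o\right) = -4 + \left(\left(O + o\right) + o\right) = -4 + \left(O + 2 o\right) = -4 + O + 2 o$)
$m = 0$ ($m = 2 - 2 = 0$)
$G{\left(D \right)} = 81$ ($G{\left(D \right)} = \left(-9\right)^{2} = 81$)
$\left(m + 10\right) \left(Y{\left(1,3 \right)} - 3\right) G{\left(-4 \right)} - 46 = \left(0 + 10\right) \left(\left(-4 + 3 + 2 \cdot 1\right) - 3\right) 81 - 46 = 10 \left(\left(-4 + 3 + 2\right) - 3\right) 81 - 46 = 10 \left(1 - 3\right) 81 - 46 = 10 \left(-2\right) 81 - 46 = \left(-20\right) 81 - 46 = -1620 - 46 = -1666$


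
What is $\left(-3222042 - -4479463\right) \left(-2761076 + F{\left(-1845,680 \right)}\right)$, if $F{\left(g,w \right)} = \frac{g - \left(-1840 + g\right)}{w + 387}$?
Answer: $- \frac{336767779332372}{97} \approx -3.4718 \cdot 10^{12}$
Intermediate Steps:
$F{\left(g,w \right)} = \frac{1840}{387 + w}$
$\left(-3222042 - -4479463\right) \left(-2761076 + F{\left(-1845,680 \right)}\right) = \left(-3222042 - -4479463\right) \left(-2761076 + \frac{1840}{387 + 680}\right) = \left(-3222042 + 4479463\right) \left(-2761076 + \frac{1840}{1067}\right) = 1257421 \left(-2761076 + 1840 \cdot \frac{1}{1067}\right) = 1257421 \left(-2761076 + \frac{1840}{1067}\right) = 1257421 \left(- \frac{2946066252}{1067}\right) = - \frac{336767779332372}{97}$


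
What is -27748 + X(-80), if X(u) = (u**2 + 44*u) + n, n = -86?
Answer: -24954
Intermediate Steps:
X(u) = -86 + u**2 + 44*u (X(u) = (u**2 + 44*u) - 86 = -86 + u**2 + 44*u)
-27748 + X(-80) = -27748 + (-86 + (-80)**2 + 44*(-80)) = -27748 + (-86 + 6400 - 3520) = -27748 + 2794 = -24954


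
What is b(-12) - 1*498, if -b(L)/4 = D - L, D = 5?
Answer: -566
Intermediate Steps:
b(L) = -20 + 4*L (b(L) = -4*(5 - L) = -20 + 4*L)
b(-12) - 1*498 = (-20 + 4*(-12)) - 1*498 = (-20 - 48) - 498 = -68 - 498 = -566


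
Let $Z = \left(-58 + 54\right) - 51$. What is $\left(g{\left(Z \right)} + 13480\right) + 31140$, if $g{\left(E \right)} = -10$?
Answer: $44610$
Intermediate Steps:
$Z = -55$ ($Z = -4 - 51 = -55$)
$\left(g{\left(Z \right)} + 13480\right) + 31140 = \left(-10 + 13480\right) + 31140 = 13470 + 31140 = 44610$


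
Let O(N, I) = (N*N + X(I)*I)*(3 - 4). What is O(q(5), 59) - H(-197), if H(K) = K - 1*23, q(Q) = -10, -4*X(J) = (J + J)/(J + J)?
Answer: 539/4 ≈ 134.75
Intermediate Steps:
X(J) = -¼ (X(J) = -(J + J)/(4*(J + J)) = -2*J/(4*(2*J)) = -2*J*1/(2*J)/4 = -¼*1 = -¼)
H(K) = -23 + K (H(K) = K - 23 = -23 + K)
O(N, I) = -N² + I/4 (O(N, I) = (N*N - I/4)*(3 - 4) = (N² - I/4)*(-1) = -N² + I/4)
O(q(5), 59) - H(-197) = (-1*(-10)² + (¼)*59) - (-23 - 197) = (-1*100 + 59/4) - 1*(-220) = (-100 + 59/4) + 220 = -341/4 + 220 = 539/4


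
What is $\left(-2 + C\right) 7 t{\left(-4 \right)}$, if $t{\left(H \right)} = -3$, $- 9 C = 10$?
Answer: $\frac{196}{3} \approx 65.333$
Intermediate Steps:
$C = - \frac{10}{9}$ ($C = \left(- \frac{1}{9}\right) 10 = - \frac{10}{9} \approx -1.1111$)
$\left(-2 + C\right) 7 t{\left(-4 \right)} = \left(-2 - \frac{10}{9}\right) 7 \left(-3\right) = \left(- \frac{28}{9}\right) 7 \left(-3\right) = \left(- \frac{196}{9}\right) \left(-3\right) = \frac{196}{3}$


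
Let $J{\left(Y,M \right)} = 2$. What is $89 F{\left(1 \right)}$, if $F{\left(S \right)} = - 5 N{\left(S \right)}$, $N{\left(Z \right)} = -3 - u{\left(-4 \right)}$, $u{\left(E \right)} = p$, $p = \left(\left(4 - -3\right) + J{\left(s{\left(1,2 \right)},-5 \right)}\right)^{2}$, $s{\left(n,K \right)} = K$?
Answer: $37380$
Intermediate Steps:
$p = 81$ ($p = \left(\left(4 - -3\right) + 2\right)^{2} = \left(\left(4 + 3\right) + 2\right)^{2} = \left(7 + 2\right)^{2} = 9^{2} = 81$)
$u{\left(E \right)} = 81$
$N{\left(Z \right)} = -84$ ($N{\left(Z \right)} = -3 - 81 = -84$)
$F{\left(S \right)} = 420$ ($F{\left(S \right)} = \left(-5\right) \left(-84\right) = 420$)
$89 F{\left(1 \right)} = 89 \cdot 420 = 37380$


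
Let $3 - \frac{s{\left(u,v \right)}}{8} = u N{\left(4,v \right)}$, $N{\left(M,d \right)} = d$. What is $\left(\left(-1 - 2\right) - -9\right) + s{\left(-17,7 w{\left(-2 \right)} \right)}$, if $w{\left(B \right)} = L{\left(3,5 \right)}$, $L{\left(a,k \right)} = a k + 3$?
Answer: $17166$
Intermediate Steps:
$L{\left(a,k \right)} = 3 + a k$
$w{\left(B \right)} = 18$ ($w{\left(B \right)} = 3 + 3 \cdot 5 = 3 + 15 = 18$)
$s{\left(u,v \right)} = 24 - 8 u v$
$\left(\left(-1 - 2\right) - -9\right) + s{\left(-17,7 w{\left(-2 \right)} \right)} = \left(\left(-1 - 2\right) - -9\right) - \left(-24 - 136 \cdot 7 \cdot 18\right) = \left(-3 + 9\right) - \left(-24 - 17136\right) = 6 + \left(24 + 17136\right) = 6 + 17160 = 17166$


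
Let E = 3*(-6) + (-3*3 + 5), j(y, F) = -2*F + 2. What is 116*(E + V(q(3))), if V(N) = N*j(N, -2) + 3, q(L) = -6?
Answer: -6380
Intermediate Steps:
j(y, F) = 2 - 2*F
E = -22 (E = -18 + (-9 + 5) = -18 - 4 = -22)
V(N) = 3 + 6*N (V(N) = N*(2 - 2*(-2)) + 3 = N*(2 + 4) + 3 = N*6 + 3 = 6*N + 3 = 3 + 6*N)
116*(E + V(q(3))) = 116*(-22 + (3 + 6*(-6))) = 116*(-22 + (3 - 36)) = 116*(-22 - 33) = 116*(-55) = -6380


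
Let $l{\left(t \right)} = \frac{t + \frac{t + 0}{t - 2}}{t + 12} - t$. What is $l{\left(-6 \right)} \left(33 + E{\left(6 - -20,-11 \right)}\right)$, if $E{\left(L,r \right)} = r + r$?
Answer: $\frac{451}{8} \approx 56.375$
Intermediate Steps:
$E{\left(L,r \right)} = 2 r$
$l{\left(t \right)} = - t + \frac{t + \frac{t}{-2 + t}}{12 + t}$ ($l{\left(t \right)} = \frac{t + \frac{t}{-2 + t}}{12 + t} - t = - t + \frac{t + \frac{t}{-2 + t}}{12 + t}$)
$l{\left(-6 \right)} \left(33 + E{\left(6 - -20,-11 \right)}\right) = - \frac{6 \left(23 - \left(-6\right)^{2} - -54\right)}{-24 + \left(-6\right)^{2} + 10 \left(-6\right)} \left(33 + 2 \left(-11\right)\right) = - \frac{6 \left(23 - 36 + 54\right)}{-24 + 36 - 60} \left(33 - 22\right) = - \frac{6 \left(23 - 36 + 54\right)}{-48} \cdot 11 = \left(-6\right) \left(- \frac{1}{48}\right) 41 \cdot 11 = \frac{41}{8} \cdot 11 = \frac{451}{8}$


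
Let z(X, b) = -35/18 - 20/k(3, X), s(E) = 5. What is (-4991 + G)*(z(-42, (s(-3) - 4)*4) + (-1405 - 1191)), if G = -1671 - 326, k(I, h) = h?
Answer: 1143519814/63 ≈ 1.8151e+7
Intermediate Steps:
G = -1997
z(X, b) = -35/18 - 20/X
(-4991 + G)*(z(-42, (s(-3) - 4)*4) + (-1405 - 1191)) = (-4991 - 1997)*((-35/18 - 20/(-42)) + (-1405 - 1191)) = -6988*((-35/18 - 20*(-1/42)) - 2596) = -6988*((-35/18 + 10/21) - 2596) = -6988*(-185/126 - 2596) = -6988*(-327281/126) = 1143519814/63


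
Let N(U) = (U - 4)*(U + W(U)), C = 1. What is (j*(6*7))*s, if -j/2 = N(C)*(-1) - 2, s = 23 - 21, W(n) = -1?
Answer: 336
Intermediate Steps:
s = 2
N(U) = (-1 + U)*(-4 + U) (N(U) = (U - 4)*(U - 1) = (-4 + U)*(-1 + U) = (-1 + U)*(-4 + U))
j = 4 (j = -2*((4 + 1**2 - 5*1)*(-1) - 2) = -2*((4 + 1 - 5)*(-1) - 2) = -2*(0*(-1) - 2) = -2*(0 - 2) = -2*(-2) = 4)
(j*(6*7))*s = (4*(6*7))*2 = (4*42)*2 = 168*2 = 336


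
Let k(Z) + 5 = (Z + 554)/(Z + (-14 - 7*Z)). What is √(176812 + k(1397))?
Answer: 3*√346211303831/4198 ≈ 420.48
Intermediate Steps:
k(Z) = -5 + (554 + Z)/(-14 - 6*Z) (k(Z) = -5 + (Z + 554)/(Z + (-14 - 7*Z)) = -5 + (554 + Z)/(-14 - 6*Z))
√(176812 + k(1397)) = √(176812 + (-624 - 31*1397)/(2*(7 + 3*1397))) = √(176812 + (-624 - 43307)/(2*(7 + 4191))) = √(176812 + (½)*(-43931)/4198) = √(176812 + (½)*(1/4198)*(-43931)) = √(176812 - 43931/8396) = √(1484469621/8396) = 3*√346211303831/4198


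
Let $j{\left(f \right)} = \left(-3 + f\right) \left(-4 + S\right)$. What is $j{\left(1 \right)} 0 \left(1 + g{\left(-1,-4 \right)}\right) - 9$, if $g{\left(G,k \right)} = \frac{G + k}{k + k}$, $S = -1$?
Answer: $-9$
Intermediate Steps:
$g{\left(G,k \right)} = \frac{G + k}{2 k}$
$j{\left(f \right)} = 15 - 5 f$ ($j{\left(f \right)} = \left(-3 + f\right) \left(-4 - 1\right) = \left(-3 + f\right) \left(-5\right) = 15 - 5 f$)
$j{\left(1 \right)} 0 \left(1 + g{\left(-1,-4 \right)}\right) - 9 = \left(15 - 5\right) 0 \left(1 + \frac{-1 - 4}{2 \left(-4\right)}\right) - 9 = \left(15 - 5\right) 0 \left(1 + \frac{1}{2} \left(- \frac{1}{4}\right) \left(-5\right)\right) - 9 = 10 \cdot 0 \left(1 + \frac{5}{8}\right) - 9 = 10 \cdot 0 \cdot \frac{13}{8} - 9 = 10 \cdot 0 - 9 = 0 - 9 = -9$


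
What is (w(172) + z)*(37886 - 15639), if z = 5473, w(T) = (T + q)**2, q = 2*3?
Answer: 826631779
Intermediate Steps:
q = 6
w(T) = (6 + T)**2 (w(T) = (T + 6)**2 = (6 + T)**2)
(w(172) + z)*(37886 - 15639) = ((6 + 172)**2 + 5473)*(37886 - 15639) = (178**2 + 5473)*22247 = (31684 + 5473)*22247 = 37157*22247 = 826631779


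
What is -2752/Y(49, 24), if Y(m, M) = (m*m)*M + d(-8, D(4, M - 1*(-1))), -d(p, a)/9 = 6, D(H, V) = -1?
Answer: -1376/28785 ≈ -0.047803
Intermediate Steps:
d(p, a) = -54 (d(p, a) = -9*6 = -54)
Y(m, M) = -54 + M*m² (Y(m, M) = (m*m)*M - 54 = m²*M - 54 = M*m² - 54 = -54 + M*m²)
-2752/Y(49, 24) = -2752/(-54 + 24*49²) = -2752/(-54 + 24*2401) = -2752/(-54 + 57624) = -2752/57570 = -2752*1/57570 = -1376/28785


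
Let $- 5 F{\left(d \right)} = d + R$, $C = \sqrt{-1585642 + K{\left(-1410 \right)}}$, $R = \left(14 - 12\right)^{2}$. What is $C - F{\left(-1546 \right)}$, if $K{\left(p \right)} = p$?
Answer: $- \frac{1542}{5} + 2 i \sqrt{396763} \approx -308.4 + 1259.8 i$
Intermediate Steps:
$R = 4$ ($R = 2^{2} = 4$)
$C = 2 i \sqrt{396763}$ ($C = \sqrt{-1585642 - 1410} = \sqrt{-1587052} = 2 i \sqrt{396763} \approx 1259.8 i$)
$F{\left(d \right)} = - \frac{4}{5} - \frac{d}{5}$ ($F{\left(d \right)} = - \frac{d + 4}{5} = - \frac{4 + d}{5} = - \frac{4}{5} - \frac{d}{5}$)
$C - F{\left(-1546 \right)} = 2 i \sqrt{396763} - \left(- \frac{4}{5} - - \frac{1546}{5}\right) = 2 i \sqrt{396763} - \left(- \frac{4}{5} + \frac{1546}{5}\right) = 2 i \sqrt{396763} - \frac{1542}{5} = - \frac{1542}{5} + 2 i \sqrt{396763}$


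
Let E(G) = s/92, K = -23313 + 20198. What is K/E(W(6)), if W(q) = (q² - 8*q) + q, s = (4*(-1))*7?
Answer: 10235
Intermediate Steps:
s = -28 (s = -4*7 = -28)
K = -3115
W(q) = q² - 7*q
E(G) = -7/23 (E(G) = -28/92 = -28*1/92 = -7/23)
K/E(W(6)) = -3115/(-7/23) = -3115*(-23/7) = 10235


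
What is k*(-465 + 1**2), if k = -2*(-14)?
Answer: -12992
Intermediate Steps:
k = 28
k*(-465 + 1**2) = 28*(-465 + 1**2) = 28*(-465 + 1) = 28*(-464) = -12992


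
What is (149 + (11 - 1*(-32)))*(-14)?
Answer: -2688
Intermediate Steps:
(149 + (11 - 1*(-32)))*(-14) = (149 + (11 + 32))*(-14) = (149 + 43)*(-14) = 192*(-14) = -2688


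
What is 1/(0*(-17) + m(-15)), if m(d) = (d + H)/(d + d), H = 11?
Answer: 15/2 ≈ 7.5000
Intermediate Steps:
m(d) = (11 + d)/(2*d) (m(d) = (d + 11)/(d + d) = (11 + d)/((2*d)) = (11 + d)*(1/(2*d)) = (11 + d)/(2*d))
1/(0*(-17) + m(-15)) = 1/(0*(-17) + (1/2)*(11 - 15)/(-15)) = 1/(0 + (1/2)*(-1/15)*(-4)) = 1/(0 + 2/15) = 1/(2/15) = 15/2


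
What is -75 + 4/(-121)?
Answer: -9079/121 ≈ -75.033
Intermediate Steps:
-75 + 4/(-121) = -75 - 1/121*4 = -75 - 4/121 = -9079/121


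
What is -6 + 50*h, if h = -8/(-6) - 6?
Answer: -718/3 ≈ -239.33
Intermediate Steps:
h = -14/3 (h = -8*(-⅙) - 6 = 4/3 - 6 = -14/3 ≈ -4.6667)
-6 + 50*h = -6 + 50*(-14/3) = -6 - 700/3 = -718/3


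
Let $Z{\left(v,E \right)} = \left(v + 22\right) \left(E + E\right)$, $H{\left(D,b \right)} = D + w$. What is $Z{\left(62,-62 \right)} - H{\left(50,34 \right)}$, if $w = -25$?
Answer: $-10441$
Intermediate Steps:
$H{\left(D,b \right)} = -25 + D$ ($H{\left(D,b \right)} = D - 25 = -25 + D$)
$Z{\left(v,E \right)} = 2 E \left(22 + v\right)$ ($Z{\left(v,E \right)} = \left(22 + v\right) 2 E = 2 E \left(22 + v\right)$)
$Z{\left(62,-62 \right)} - H{\left(50,34 \right)} = 2 \left(-62\right) \left(22 + 62\right) - \left(-25 + 50\right) = 2 \left(-62\right) 84 - 25 = -10416 - 25 = -10441$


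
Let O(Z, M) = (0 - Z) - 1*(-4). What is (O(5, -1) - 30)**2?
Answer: 961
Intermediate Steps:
O(Z, M) = 4 - Z (O(Z, M) = -Z + 4 = 4 - Z)
(O(5, -1) - 30)**2 = ((4 - 1*5) - 30)**2 = ((4 - 5) - 30)**2 = (-1 - 30)**2 = (-31)**2 = 961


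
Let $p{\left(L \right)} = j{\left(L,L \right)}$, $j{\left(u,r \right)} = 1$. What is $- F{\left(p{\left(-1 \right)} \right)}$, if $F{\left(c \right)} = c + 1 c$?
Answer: $-2$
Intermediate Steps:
$p{\left(L \right)} = 1$
$F{\left(c \right)} = 2 c$ ($F{\left(c \right)} = c + c = 2 c$)
$- F{\left(p{\left(-1 \right)} \right)} = - 2 \cdot 1 = \left(-1\right) 2 = -2$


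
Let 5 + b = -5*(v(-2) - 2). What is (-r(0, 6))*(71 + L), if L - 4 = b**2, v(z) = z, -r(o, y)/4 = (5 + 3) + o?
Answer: 9600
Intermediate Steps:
r(o, y) = -32 - 4*o (r(o, y) = -4*((5 + 3) + o) = -4*(8 + o) = -32 - 4*o)
b = 15 (b = -5 - 5*(-2 - 2) = -5 - 5*(-4) = -5 + 20 = 15)
L = 229 (L = 4 + 15**2 = 4 + 225 = 229)
(-r(0, 6))*(71 + L) = (-(-32 - 4*0))*(71 + 229) = -(-32 + 0)*300 = -1*(-32)*300 = 32*300 = 9600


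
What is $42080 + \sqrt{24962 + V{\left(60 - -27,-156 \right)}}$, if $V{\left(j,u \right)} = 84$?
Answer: $42080 + \sqrt{25046} \approx 42238.0$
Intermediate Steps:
$42080 + \sqrt{24962 + V{\left(60 - -27,-156 \right)}} = 42080 + \sqrt{24962 + 84} = 42080 + \sqrt{25046}$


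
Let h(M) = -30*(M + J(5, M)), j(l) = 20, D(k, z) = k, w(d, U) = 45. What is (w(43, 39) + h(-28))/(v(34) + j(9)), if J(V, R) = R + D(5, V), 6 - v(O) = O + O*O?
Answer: -525/388 ≈ -1.3531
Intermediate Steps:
v(O) = 6 - O - O² (v(O) = 6 - (O + O*O) = 6 - (O + O²) = 6 + (-O - O²) = 6 - O - O²)
J(V, R) = 5 + R (J(V, R) = R + 5 = 5 + R)
h(M) = -150 - 60*M (h(M) = -30*(M + (5 + M)) = -30*(5 + 2*M) = -150 - 60*M)
(w(43, 39) + h(-28))/(v(34) + j(9)) = (45 + (-150 - 60*(-28)))/((6 - 1*34 - 1*34²) + 20) = (45 + (-150 + 1680))/((6 - 34 - 1*1156) + 20) = (45 + 1530)/((6 - 34 - 1156) + 20) = 1575/(-1184 + 20) = 1575/(-1164) = 1575*(-1/1164) = -525/388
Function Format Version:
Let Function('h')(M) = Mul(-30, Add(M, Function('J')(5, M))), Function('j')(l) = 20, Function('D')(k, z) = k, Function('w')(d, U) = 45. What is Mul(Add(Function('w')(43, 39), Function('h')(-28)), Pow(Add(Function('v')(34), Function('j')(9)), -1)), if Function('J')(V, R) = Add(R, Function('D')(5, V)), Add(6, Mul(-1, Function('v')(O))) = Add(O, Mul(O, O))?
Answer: Rational(-525, 388) ≈ -1.3531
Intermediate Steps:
Function('v')(O) = Add(6, Mul(-1, O), Mul(-1, Pow(O, 2))) (Function('v')(O) = Add(6, Mul(-1, Add(O, Mul(O, O)))) = Add(6, Mul(-1, Add(O, Pow(O, 2)))) = Add(6, Add(Mul(-1, O), Mul(-1, Pow(O, 2)))) = Add(6, Mul(-1, O), Mul(-1, Pow(O, 2))))
Function('J')(V, R) = Add(5, R) (Function('J')(V, R) = Add(R, 5) = Add(5, R))
Function('h')(M) = Add(-150, Mul(-60, M)) (Function('h')(M) = Mul(-30, Add(M, Add(5, M))) = Mul(-30, Add(5, Mul(2, M))) = Add(-150, Mul(-60, M)))
Mul(Add(Function('w')(43, 39), Function('h')(-28)), Pow(Add(Function('v')(34), Function('j')(9)), -1)) = Mul(Add(45, Add(-150, Mul(-60, -28))), Pow(Add(Add(6, Mul(-1, 34), Mul(-1, Pow(34, 2))), 20), -1)) = Mul(Add(45, Add(-150, 1680)), Pow(Add(Add(6, -34, Mul(-1, 1156)), 20), -1)) = Mul(Add(45, 1530), Pow(Add(Add(6, -34, -1156), 20), -1)) = Mul(1575, Pow(Add(-1184, 20), -1)) = Mul(1575, Pow(-1164, -1)) = Mul(1575, Rational(-1, 1164)) = Rational(-525, 388)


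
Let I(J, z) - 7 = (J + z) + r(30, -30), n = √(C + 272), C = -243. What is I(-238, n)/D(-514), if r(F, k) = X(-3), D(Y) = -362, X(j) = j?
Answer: 117/181 - √29/362 ≈ 0.63153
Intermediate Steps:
r(F, k) = -3
n = √29 (n = √(-243 + 272) = √29 ≈ 5.3852)
I(J, z) = 4 + J + z (I(J, z) = 7 + ((J + z) - 3) = 7 + (-3 + J + z) = 4 + J + z)
I(-238, n)/D(-514) = (4 - 238 + √29)/(-362) = (-234 + √29)*(-1/362) = 117/181 - √29/362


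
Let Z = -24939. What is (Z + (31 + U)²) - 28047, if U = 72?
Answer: -42377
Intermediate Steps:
(Z + (31 + U)²) - 28047 = (-24939 + (31 + 72)²) - 28047 = (-24939 + 103²) - 28047 = (-24939 + 10609) - 28047 = -14330 - 28047 = -42377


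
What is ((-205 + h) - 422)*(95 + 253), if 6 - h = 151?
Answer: -268656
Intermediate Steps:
h = -145 (h = 6 - 1*151 = 6 - 151 = -145)
((-205 + h) - 422)*(95 + 253) = ((-205 - 145) - 422)*(95 + 253) = (-350 - 422)*348 = -772*348 = -268656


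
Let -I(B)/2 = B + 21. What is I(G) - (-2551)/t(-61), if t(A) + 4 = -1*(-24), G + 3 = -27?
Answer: 2911/20 ≈ 145.55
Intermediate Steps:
G = -30 (G = -3 - 27 = -30)
I(B) = -42 - 2*B (I(B) = -2*(B + 21) = -2*(21 + B) = -42 - 2*B)
t(A) = 20 (t(A) = -4 - 1*(-24) = -4 + 24 = 20)
I(G) - (-2551)/t(-61) = (-42 - 2*(-30)) - (-2551)/20 = (-42 + 60) - (-2551)/20 = 18 - 1*(-2551/20) = 18 + 2551/20 = 2911/20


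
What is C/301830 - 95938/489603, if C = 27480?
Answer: -516755870/4925895783 ≈ -0.10491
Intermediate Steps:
C/301830 - 95938/489603 = 27480/301830 - 95938/489603 = 27480*(1/301830) - 95938*1/489603 = 916/10061 - 95938/489603 = -516755870/4925895783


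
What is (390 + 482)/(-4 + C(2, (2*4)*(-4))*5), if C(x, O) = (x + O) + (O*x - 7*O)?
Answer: 436/323 ≈ 1.3498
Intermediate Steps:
C(x, O) = x - 6*O + O*x (C(x, O) = (O + x) + (-7*O + O*x) = x - 6*O + O*x)
(390 + 482)/(-4 + C(2, (2*4)*(-4))*5) = (390 + 482)/(-4 + (2 - 6*2*4*(-4) + ((2*4)*(-4))*2)*5) = 872/(-4 + (2 - 48*(-4) + (8*(-4))*2)*5) = 872/(-4 + (2 - 6*(-32) - 32*2)*5) = 872/(-4 + (2 + 192 - 64)*5) = 872/(-4 + 130*5) = 872/(-4 + 650) = 872/646 = 872*(1/646) = 436/323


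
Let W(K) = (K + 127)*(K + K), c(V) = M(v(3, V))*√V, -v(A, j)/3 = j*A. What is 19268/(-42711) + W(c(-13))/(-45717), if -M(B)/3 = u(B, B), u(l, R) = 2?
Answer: -280299220/650872929 + 508*I*√13/15239 ≈ -0.43065 + 0.12019*I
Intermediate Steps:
v(A, j) = -3*A*j (v(A, j) = -3*j*A = -3*A*j)
M(B) = -6 (M(B) = -3*2 = -6)
c(V) = -6*√V
W(K) = 2*K*(127 + K) (W(K) = (127 + K)*(2*K) = 2*K*(127 + K))
19268/(-42711) + W(c(-13))/(-45717) = 19268/(-42711) + (2*(-6*I*√13)*(127 - 6*I*√13))/(-45717) = 19268*(-1/42711) + (2*(-6*I*√13)*(127 - 6*I*√13))*(-1/45717) = -19268/42711 + (2*(-6*I*√13)*(127 - 6*I*√13))*(-1/45717) = -19268/42711 - 12*I*√13*(127 - 6*I*√13)*(-1/45717) = -19268/42711 + 4*I*√13*(127 - 6*I*√13)/15239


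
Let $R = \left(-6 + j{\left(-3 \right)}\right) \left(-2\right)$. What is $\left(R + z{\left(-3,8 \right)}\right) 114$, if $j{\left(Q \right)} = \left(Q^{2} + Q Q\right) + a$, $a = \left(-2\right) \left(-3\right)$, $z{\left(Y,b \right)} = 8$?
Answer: $-3192$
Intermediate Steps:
$a = 6$
$j{\left(Q \right)} = 6 + 2 Q^{2}$ ($j{\left(Q \right)} = \left(Q^{2} + Q Q\right) + 6 = \left(Q^{2} + Q^{2}\right) + 6 = 2 Q^{2} + 6 = 6 + 2 Q^{2}$)
$R = -36$ ($R = \left(-6 + \left(6 + 2 \left(-3\right)^{2}\right)\right) \left(-2\right) = \left(-6 + \left(6 + 2 \cdot 9\right)\right) \left(-2\right) = \left(-6 + \left(6 + 18\right)\right) \left(-2\right) = \left(-6 + 24\right) \left(-2\right) = 18 \left(-2\right) = -36$)
$\left(R + z{\left(-3,8 \right)}\right) 114 = \left(-36 + 8\right) 114 = \left(-28\right) 114 = -3192$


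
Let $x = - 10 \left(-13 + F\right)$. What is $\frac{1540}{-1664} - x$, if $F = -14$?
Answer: $- \frac{112705}{416} \approx -270.93$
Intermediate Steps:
$x = 270$ ($x = - 10 \left(-13 - 14\right) = \left(-10\right) \left(-27\right) = 270$)
$\frac{1540}{-1664} - x = \frac{1540}{-1664} - 270 = 1540 \left(- \frac{1}{1664}\right) - 270 = - \frac{385}{416} - 270 = - \frac{112705}{416}$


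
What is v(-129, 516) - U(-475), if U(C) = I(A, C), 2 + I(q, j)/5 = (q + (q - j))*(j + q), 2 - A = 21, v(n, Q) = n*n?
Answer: 1096041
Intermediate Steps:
v(n, Q) = n²
A = -19 (A = 2 - 1*21 = 2 - 21 = -19)
I(q, j) = -10 + 5*(j + q)*(-j + 2*q) (I(q, j) = -10 + 5*((q + (q - j))*(j + q)) = -10 + 5*((-j + 2*q)*(j + q)) = -10 + 5*((j + q)*(-j + 2*q)) = -10 + 5*(j + q)*(-j + 2*q))
U(C) = 3600 - 95*C - 5*C² (U(C) = -10 - 5*C² + 10*(-19)² + 5*C*(-19) = -10 - 5*C² + 10*361 - 95*C = -10 - 5*C² + 3610 - 95*C = 3600 - 95*C - 5*C²)
v(-129, 516) - U(-475) = (-129)² - (3600 - 95*(-475) - 5*(-475)²) = 16641 - (3600 + 45125 - 5*225625) = 16641 - (3600 + 45125 - 1128125) = 16641 - 1*(-1079400) = 16641 + 1079400 = 1096041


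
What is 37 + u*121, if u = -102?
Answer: -12305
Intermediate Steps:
37 + u*121 = 37 - 102*121 = 37 - 12342 = -12305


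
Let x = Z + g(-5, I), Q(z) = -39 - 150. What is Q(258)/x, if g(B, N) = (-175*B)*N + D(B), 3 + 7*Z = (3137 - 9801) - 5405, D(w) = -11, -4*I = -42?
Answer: -2646/104327 ≈ -0.025363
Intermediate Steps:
I = 21/2 (I = -¼*(-42) = 21/2 ≈ 10.500)
Q(z) = -189
Z = -12072/7 (Z = -3/7 + ((3137 - 9801) - 5405)/7 = -3/7 + (-6664 - 5405)/7 = -3/7 + (⅐)*(-12069) = -3/7 - 12069/7 = -12072/7 ≈ -1724.6)
g(B, N) = -11 - 175*B*N (g(B, N) = (-175*B)*N - 11 = -175*B*N - 11 = -11 - 175*B*N)
x = 104327/14 (x = -12072/7 + (-11 - 175*(-5)*21/2) = -12072/7 + (-11 + 18375/2) = -12072/7 + 18353/2 = 104327/14 ≈ 7451.9)
Q(258)/x = -189/104327/14 = -189*14/104327 = -2646/104327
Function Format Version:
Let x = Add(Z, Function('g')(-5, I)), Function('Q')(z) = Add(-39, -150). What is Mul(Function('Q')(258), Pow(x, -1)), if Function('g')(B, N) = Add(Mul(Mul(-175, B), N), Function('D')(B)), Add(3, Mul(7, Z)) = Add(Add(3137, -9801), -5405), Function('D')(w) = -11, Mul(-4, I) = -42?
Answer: Rational(-2646, 104327) ≈ -0.025363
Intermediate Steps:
I = Rational(21, 2) (I = Mul(Rational(-1, 4), -42) = Rational(21, 2) ≈ 10.500)
Function('Q')(z) = -189
Z = Rational(-12072, 7) (Z = Add(Rational(-3, 7), Mul(Rational(1, 7), Add(Add(3137, -9801), -5405))) = Add(Rational(-3, 7), Mul(Rational(1, 7), Add(-6664, -5405))) = Add(Rational(-3, 7), Mul(Rational(1, 7), -12069)) = Add(Rational(-3, 7), Rational(-12069, 7)) = Rational(-12072, 7) ≈ -1724.6)
Function('g')(B, N) = Add(-11, Mul(-175, B, N)) (Function('g')(B, N) = Add(Mul(Mul(-175, B), N), -11) = Add(Mul(-175, B, N), -11) = Add(-11, Mul(-175, B, N)))
x = Rational(104327, 14) (x = Add(Rational(-12072, 7), Add(-11, Mul(-175, -5, Rational(21, 2)))) = Add(Rational(-12072, 7), Add(-11, Rational(18375, 2))) = Add(Rational(-12072, 7), Rational(18353, 2)) = Rational(104327, 14) ≈ 7451.9)
Mul(Function('Q')(258), Pow(x, -1)) = Mul(-189, Pow(Rational(104327, 14), -1)) = Mul(-189, Rational(14, 104327)) = Rational(-2646, 104327)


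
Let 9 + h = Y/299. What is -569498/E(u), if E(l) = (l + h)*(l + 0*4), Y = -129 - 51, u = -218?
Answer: -85139951/7417777 ≈ -11.478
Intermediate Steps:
Y = -180
h = -2871/299 (h = -9 - 180/299 = -2871/299 ≈ -9.6020)
E(l) = l*(-2871/299 + l) (E(l) = (l - 2871/299)*(l + 0*4) = (-2871/299 + l)*(l + 0) = (-2871/299 + l)*l = l*(-2871/299 + l))
-569498/E(u) = -569498*(-299/(218*(-2871 + 299*(-218)))) = -569498*(-299/(218*(-2871 - 65182))) = -569498/((1/299)*(-218)*(-68053)) = -569498/14835554/299 = -569498*299/14835554 = -85139951/7417777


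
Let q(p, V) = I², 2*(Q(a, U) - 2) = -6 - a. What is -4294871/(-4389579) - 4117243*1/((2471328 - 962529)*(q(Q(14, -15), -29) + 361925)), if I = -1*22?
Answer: 260936380672498696/266692450525411221 ≈ 0.97842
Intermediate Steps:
I = -22
Q(a, U) = -1 - a/2 (Q(a, U) = 2 + (-6 - a)/2 = 2 + (-3 - a/2) = -1 - a/2)
q(p, V) = 484 (q(p, V) = (-22)² = 484)
-4294871/(-4389579) - 4117243*1/((2471328 - 962529)*(q(Q(14, -15), -29) + 361925)) = -4294871/(-4389579) - 4117243*1/((484 + 361925)*(2471328 - 962529)) = -4294871*(-1/4389579) - 4117243/(362409*1508799) = 4294871/4389579 - 4117243/546802336791 = 260936380672498696/266692450525411221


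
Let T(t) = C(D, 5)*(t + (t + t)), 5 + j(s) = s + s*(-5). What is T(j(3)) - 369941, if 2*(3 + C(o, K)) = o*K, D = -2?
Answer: -369533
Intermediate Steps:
C(o, K) = -3 + K*o/2 (C(o, K) = -3 + (o*K)/2 = -3 + (K*o)/2 = -3 + K*o/2)
j(s) = -5 - 4*s (j(s) = -5 + (s + s*(-5)) = -5 + (s - 5*s) = -5 - 4*s)
T(t) = -24*t (T(t) = (-3 + (1/2)*5*(-2))*(t + (t + t)) = (-3 - 5)*(t + 2*t) = -24*t)
T(j(3)) - 369941 = -24*(-5 - 4*3) - 369941 = -24*(-5 - 12) - 369941 = -24*(-17) - 369941 = 408 - 369941 = -369533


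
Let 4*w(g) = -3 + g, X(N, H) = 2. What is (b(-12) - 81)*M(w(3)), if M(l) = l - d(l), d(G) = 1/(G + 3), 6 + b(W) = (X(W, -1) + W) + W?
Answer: 109/3 ≈ 36.333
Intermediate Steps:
w(g) = -¾ + g/4 (w(g) = (-3 + g)/4 = -¾ + g/4)
b(W) = -4 + 2*W (b(W) = -6 + ((2 + W) + W) = -6 + (2 + 2*W) = -4 + 2*W)
d(G) = 1/(3 + G)
M(l) = l - 1/(3 + l)
(b(-12) - 81)*M(w(3)) = ((-4 + 2*(-12)) - 81)*((-1 + (-¾ + (¼)*3)*(3 + (-¾ + (¼)*3)))/(3 + (-¾ + (¼)*3))) = ((-4 - 24) - 81)*((-1 + (-¾ + ¾)*(3 + (-¾ + ¾)))/(3 + (-¾ + ¾))) = (-28 - 81)*((-1 + 0*(3 + 0))/(3 + 0)) = -109*(-1 + 0*3)/3 = -109*(-1 + 0)/3 = -109*(-1)/3 = -109*(-⅓) = 109/3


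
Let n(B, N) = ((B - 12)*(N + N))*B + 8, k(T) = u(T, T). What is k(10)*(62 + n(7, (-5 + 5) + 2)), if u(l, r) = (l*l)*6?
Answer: -42000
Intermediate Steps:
u(l, r) = 6*l² (u(l, r) = l²*6 = 6*l²)
k(T) = 6*T²
n(B, N) = 8 + 2*B*N*(-12 + B) (n(B, N) = ((-12 + B)*(2*N))*B + 8 = (2*N*(-12 + B))*B + 8 = 2*B*N*(-12 + B) + 8 = 8 + 2*B*N*(-12 + B))
k(10)*(62 + n(7, (-5 + 5) + 2)) = (6*10²)*(62 + (8 - 24*7*((-5 + 5) + 2) + 2*((-5 + 5) + 2)*7²)) = (6*100)*(62 + (8 - 24*7*(0 + 2) + 2*(0 + 2)*49)) = 600*(62 + (8 - 24*7*2 + 2*2*49)) = 600*(62 + (8 - 336 + 196)) = 600*(62 - 132) = 600*(-70) = -42000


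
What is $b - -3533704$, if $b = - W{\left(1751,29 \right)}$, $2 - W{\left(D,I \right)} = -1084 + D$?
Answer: $3534369$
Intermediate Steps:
$W{\left(D,I \right)} = 1086 - D$ ($W{\left(D,I \right)} = 2 - \left(-1084 + D\right) = 1086 - D$)
$b = 665$ ($b = - (1086 - 1751) = \left(-1\right) \left(-665\right) = 665$)
$b - -3533704 = 665 - -3533704 = 665 + 3533704 = 3534369$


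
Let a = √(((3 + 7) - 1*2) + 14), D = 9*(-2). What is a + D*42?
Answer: -756 + √22 ≈ -751.31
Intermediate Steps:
D = -18
a = √22 (a = √((10 - 2) + 14) = √(8 + 14) = √22 ≈ 4.6904)
a + D*42 = √22 - 18*42 = √22 - 756 = -756 + √22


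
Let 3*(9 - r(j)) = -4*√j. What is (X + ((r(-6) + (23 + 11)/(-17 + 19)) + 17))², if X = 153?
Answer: 115216/3 + 1568*I*√6/3 ≈ 38405.0 + 1280.3*I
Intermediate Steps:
r(j) = 9 + 4*√j/3 (r(j) = 9 - (-4)*√j/3 = 9 + 4*√j/3)
(X + ((r(-6) + (23 + 11)/(-17 + 19)) + 17))² = (153 + (((9 + 4*√(-6)/3) + (23 + 11)/(-17 + 19)) + 17))² = (153 + (((9 + 4*(I*√6)/3) + 34/2) + 17))² = (153 + (((9 + 4*I*√6/3) + 34*(½)) + 17))² = (153 + (((9 + 4*I*√6/3) + 17) + 17))² = (153 + ((26 + 4*I*√6/3) + 17))² = (153 + (43 + 4*I*√6/3))² = (196 + 4*I*√6/3)²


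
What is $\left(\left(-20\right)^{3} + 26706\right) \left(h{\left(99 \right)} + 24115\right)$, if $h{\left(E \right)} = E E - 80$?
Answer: $632936216$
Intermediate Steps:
$h{\left(E \right)} = -80 + E^{2}$ ($h{\left(E \right)} = E^{2} - 80 = -80 + E^{2}$)
$\left(\left(-20\right)^{3} + 26706\right) \left(h{\left(99 \right)} + 24115\right) = \left(\left(-20\right)^{3} + 26706\right) \left(\left(-80 + 99^{2}\right) + 24115\right) = \left(-8000 + 26706\right) \left(\left(-80 + 9801\right) + 24115\right) = 18706 \left(9721 + 24115\right) = 18706 \cdot 33836 = 632936216$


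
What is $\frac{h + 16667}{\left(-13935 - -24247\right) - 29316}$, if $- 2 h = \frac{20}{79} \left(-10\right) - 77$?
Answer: $- \frac{2639669}{3002632} \approx -0.87912$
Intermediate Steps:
$h = \frac{6283}{158}$ ($h = - \frac{\frac{20}{79} \left(-10\right) - 77}{2} = - \frac{- \frac{200}{79} - 77}{2} = \left(- \frac{1}{2}\right) \left(- \frac{6283}{79}\right) = \frac{6283}{158} \approx 39.766$)
$\frac{h + 16667}{\left(-13935 - -24247\right) - 29316} = \frac{\frac{6283}{158} + 16667}{\left(-13935 - -24247\right) - 29316} = \frac{2639669}{158 \left(\left(-13935 + 24247\right) - 29316\right)} = \frac{2639669}{158 \left(10312 - 29316\right)} = \frac{2639669}{158 \left(-19004\right)} = \frac{2639669}{158} \left(- \frac{1}{19004}\right) = - \frac{2639669}{3002632}$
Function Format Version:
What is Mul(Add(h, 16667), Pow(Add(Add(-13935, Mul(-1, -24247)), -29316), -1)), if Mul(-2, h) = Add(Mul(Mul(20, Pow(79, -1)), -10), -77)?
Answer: Rational(-2639669, 3002632) ≈ -0.87912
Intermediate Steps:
h = Rational(6283, 158) (h = Mul(Rational(-1, 2), Add(Mul(Mul(20, Pow(79, -1)), -10), -77)) = Mul(Rational(-1, 2), Add(Mul(Mul(20, Rational(1, 79)), -10), -77)) = Mul(Rational(-1, 2), Add(Mul(Rational(20, 79), -10), -77)) = Mul(Rational(-1, 2), Add(Rational(-200, 79), -77)) = Mul(Rational(-1, 2), Rational(-6283, 79)) = Rational(6283, 158) ≈ 39.766)
Mul(Add(h, 16667), Pow(Add(Add(-13935, Mul(-1, -24247)), -29316), -1)) = Mul(Add(Rational(6283, 158), 16667), Pow(Add(Add(-13935, Mul(-1, -24247)), -29316), -1)) = Mul(Rational(2639669, 158), Pow(Add(Add(-13935, 24247), -29316), -1)) = Mul(Rational(2639669, 158), Pow(Add(10312, -29316), -1)) = Mul(Rational(2639669, 158), Pow(-19004, -1)) = Mul(Rational(2639669, 158), Rational(-1, 19004)) = Rational(-2639669, 3002632)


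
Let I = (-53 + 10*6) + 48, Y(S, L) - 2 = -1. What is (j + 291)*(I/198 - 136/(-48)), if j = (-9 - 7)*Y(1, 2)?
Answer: 7700/9 ≈ 855.56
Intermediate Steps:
Y(S, L) = 1 (Y(S, L) = 2 - 1 = 1)
j = -16 (j = (-9 - 7)*1 = -16*1 = -16)
I = 55 (I = (-53 + 60) + 48 = 7 + 48 = 55)
(j + 291)*(I/198 - 136/(-48)) = (-16 + 291)*(55/198 - 136/(-48)) = 275*(55*(1/198) - 136*(-1/48)) = 275*(5/18 + 17/6) = 275*(28/9) = 7700/9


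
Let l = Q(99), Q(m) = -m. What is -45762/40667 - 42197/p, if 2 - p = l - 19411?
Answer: -2608933543/793494504 ≈ -3.2879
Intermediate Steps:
l = -99 (l = -1*99 = -99)
p = 19512 (p = 2 - (-99 - 19411) = 2 - 1*(-19510) = 2 + 19510 = 19512)
-45762/40667 - 42197/p = -45762/40667 - 42197/19512 = -2608933543/793494504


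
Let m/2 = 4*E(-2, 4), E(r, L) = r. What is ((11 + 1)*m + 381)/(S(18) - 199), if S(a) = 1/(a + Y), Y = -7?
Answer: -2079/2188 ≈ -0.95018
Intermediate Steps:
m = -16 (m = 2*(4*(-2)) = 2*(-8) = -16)
S(a) = 1/(-7 + a) (S(a) = 1/(a - 7) = 1/(-7 + a))
((11 + 1)*m + 381)/(S(18) - 199) = ((11 + 1)*(-16) + 381)/(1/(-7 + 18) - 199) = (12*(-16) + 381)/(1/11 - 199) = (-192 + 381)/(1/11 - 199) = 189/(-2188/11) = 189*(-11/2188) = -2079/2188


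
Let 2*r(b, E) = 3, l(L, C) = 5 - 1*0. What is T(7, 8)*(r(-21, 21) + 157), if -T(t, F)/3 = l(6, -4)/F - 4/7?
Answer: -2853/112 ≈ -25.473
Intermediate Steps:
l(L, C) = 5 (l(L, C) = 5 + 0 = 5)
r(b, E) = 3/2 (r(b, E) = (½)*3 = 3/2)
T(t, F) = 12/7 - 15/F (T(t, F) = -3*(5/F - 4/7) = -3*(-4/7 + 5/F) = 12/7 - 15/F)
T(7, 8)*(r(-21, 21) + 157) = (12/7 - 15/8)*(3/2 + 157) = (12/7 - 15*⅛)*(317/2) = (12/7 - 15/8)*(317/2) = -9/56*317/2 = -2853/112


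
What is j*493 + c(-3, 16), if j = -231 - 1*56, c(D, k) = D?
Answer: -141494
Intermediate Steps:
j = -287 (j = -231 - 56 = -287)
j*493 + c(-3, 16) = -287*493 - 3 = -141491 - 3 = -141494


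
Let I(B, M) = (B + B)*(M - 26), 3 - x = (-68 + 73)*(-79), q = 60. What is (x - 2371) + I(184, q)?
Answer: 10539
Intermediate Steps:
x = 398 (x = 3 - (-68 + 73)*(-79) = 3 - 5*(-79) = 3 - 1*(-395) = 3 + 395 = 398)
I(B, M) = 2*B*(-26 + M) (I(B, M) = (2*B)*(-26 + M) = 2*B*(-26 + M))
(x - 2371) + I(184, q) = (398 - 2371) + 2*184*(-26 + 60) = -1973 + 2*184*34 = -1973 + 12512 = 10539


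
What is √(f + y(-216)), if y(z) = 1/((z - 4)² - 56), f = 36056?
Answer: √21067001028790/24172 ≈ 189.88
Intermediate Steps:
y(z) = 1/(-56 + (-4 + z)²) (y(z) = 1/((-4 + z)² - 56) = 1/(-56 + (-4 + z)²))
√(f + y(-216)) = √(36056 + 1/(-56 + (-4 - 216)²)) = √(36056 + 1/(-56 + (-220)²)) = √(36056 + 1/(-56 + 48400)) = √(36056 + 1/48344) = √(1743091265/48344) = √21067001028790/24172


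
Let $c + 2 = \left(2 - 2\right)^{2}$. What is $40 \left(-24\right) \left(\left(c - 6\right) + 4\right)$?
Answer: $3840$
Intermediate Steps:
$c = -2$ ($c = -2 + \left(2 - 2\right)^{2} = -2 + 0^{2} = -2 + 0 = -2$)
$40 \left(-24\right) \left(\left(c - 6\right) + 4\right) = 40 \left(-24\right) \left(\left(-2 - 6\right) + 4\right) = - 960 \left(-8 + 4\right) = \left(-960\right) \left(-4\right) = 3840$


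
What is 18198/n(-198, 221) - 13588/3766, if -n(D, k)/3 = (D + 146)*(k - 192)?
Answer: 588463/1419782 ≈ 0.41447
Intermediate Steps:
n(D, k) = -3*(-192 + k)*(146 + D) (n(D, k) = -3*(D + 146)*(k - 192) = -3*(146 + D)*(-192 + k) = -3*(-192 + k)*(146 + D))
18198/n(-198, 221) - 13588/3766 = 18198/(84096 - 438*221 + 576*(-198) - 3*(-198)*221) - 13588/3766 = 18198/(84096 - 96798 - 114048 + 131274) - 13588*1/3766 = 18198/4524 - 6794/1883 = 18198*(1/4524) - 6794/1883 = 3033/754 - 6794/1883 = 588463/1419782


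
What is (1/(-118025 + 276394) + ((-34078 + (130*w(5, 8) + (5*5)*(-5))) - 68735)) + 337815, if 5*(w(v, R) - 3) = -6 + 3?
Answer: 37246646742/158369 ≈ 2.3519e+5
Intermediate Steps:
w(v, R) = 12/5 (w(v, R) = 3 + (-6 + 3)/5 = 3 + (⅕)*(-3) = 3 - ⅗ = 12/5)
(1/(-118025 + 276394) + ((-34078 + (130*w(5, 8) + (5*5)*(-5))) - 68735)) + 337815 = (1/(-118025 + 276394) + ((-34078 + (130*(12/5) + (5*5)*(-5))) - 68735)) + 337815 = (1/158369 + ((-34078 + (312 + 25*(-5))) - 68735)) + 337815 = (1/158369 + ((-34078 + (312 - 125)) - 68735)) + 337815 = (1/158369 + ((-34078 + 187) - 68735)) + 337815 = (1/158369 + (-33891 - 68735)) + 337815 = (1/158369 - 102626) + 337815 = -16252776993/158369 + 337815 = 37246646742/158369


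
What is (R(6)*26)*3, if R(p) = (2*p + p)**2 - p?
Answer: 24804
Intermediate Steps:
R(p) = -p + 9*p**2 (R(p) = (3*p)**2 - p = 9*p**2 - p = -p + 9*p**2)
(R(6)*26)*3 = ((6*(-1 + 9*6))*26)*3 = ((6*(-1 + 54))*26)*3 = ((6*53)*26)*3 = (318*26)*3 = 8268*3 = 24804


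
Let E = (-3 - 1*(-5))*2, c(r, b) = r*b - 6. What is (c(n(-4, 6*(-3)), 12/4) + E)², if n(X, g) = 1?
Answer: 1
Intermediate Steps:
c(r, b) = -6 + b*r (c(r, b) = b*r - 6 = -6 + b*r)
E = 4 (E = (-3 + 5)*2 = 2*2 = 4)
(c(n(-4, 6*(-3)), 12/4) + E)² = ((-6 + (12/4)*1) + 4)² = ((-6 + (12*(¼))*1) + 4)² = ((-6 + 3*1) + 4)² = ((-6 + 3) + 4)² = (-3 + 4)² = 1² = 1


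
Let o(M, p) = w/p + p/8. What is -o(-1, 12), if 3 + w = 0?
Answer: -5/4 ≈ -1.2500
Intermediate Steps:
w = -3 (w = -3 + 0 = -3)
o(M, p) = -3/p + p/8
-o(-1, 12) = -(-3/12 + (⅛)*12) = -(-3*1/12 + 3/2) = -(-¼ + 3/2) = -1*5/4 = -5/4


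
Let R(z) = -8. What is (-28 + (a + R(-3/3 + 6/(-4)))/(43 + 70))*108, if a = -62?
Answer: -349272/113 ≈ -3090.9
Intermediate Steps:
(-28 + (a + R(-3/3 + 6/(-4)))/(43 + 70))*108 = (-28 + (-62 - 8)/(43 + 70))*108 = (-28 - 70/113)*108 = -3234/113*108 = -349272/113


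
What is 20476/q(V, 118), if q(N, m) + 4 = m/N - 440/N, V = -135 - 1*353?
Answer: -4996144/815 ≈ -6130.2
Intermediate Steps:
V = -488 (V = -135 - 353 = -488)
q(N, m) = -4 - 440/N + m/N (q(N, m) = -4 + (m/N - 440/N) = -4 + (-440/N + m/N) = -4 - 440/N + m/N)
20476/q(V, 118) = 20476/(((-440 + 118 - 4*(-488))/(-488))) = 20476/((-(-440 + 118 + 1952)/488)) = 20476/((-1/488*1630)) = 20476/(-815/244) = 20476*(-244/815) = -4996144/815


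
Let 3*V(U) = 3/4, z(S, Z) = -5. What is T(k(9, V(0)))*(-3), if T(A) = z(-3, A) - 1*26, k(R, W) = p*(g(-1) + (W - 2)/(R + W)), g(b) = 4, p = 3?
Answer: 93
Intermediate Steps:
V(U) = ¼ (V(U) = (3/4)/3 = (3*(¼))/3 = (⅓)*(¾) = ¼)
k(R, W) = 12 + 3*(-2 + W)/(R + W) (k(R, W) = 3*(4 + (W - 2)/(R + W)) = 3*(4 + (-2 + W)/(R + W)) = 12 + 3*(-2 + W)/(R + W))
T(A) = -31 (T(A) = -5 - 1*26 = -5 - 26 = -31)
T(k(9, V(0)))*(-3) = -31*(-3) = 93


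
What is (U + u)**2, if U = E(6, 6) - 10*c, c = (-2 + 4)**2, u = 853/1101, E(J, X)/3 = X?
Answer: 546110161/1212201 ≈ 450.51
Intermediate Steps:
E(J, X) = 3*X
u = 853/1101 (u = 853*(1/1101) = 853/1101 ≈ 0.77475)
c = 4 (c = 2**2 = 4)
U = -22 (U = 3*6 - 10*4 = 18 - 40 = -22)
(U + u)**2 = (-22 + 853/1101)**2 = (-23369/1101)**2 = 546110161/1212201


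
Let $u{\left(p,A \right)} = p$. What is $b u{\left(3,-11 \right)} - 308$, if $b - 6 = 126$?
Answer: $88$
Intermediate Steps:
$b = 132$ ($b = 6 + 126 = 132$)
$b u{\left(3,-11 \right)} - 308 = 132 \cdot 3 - 308 = 396 - 308 = 88$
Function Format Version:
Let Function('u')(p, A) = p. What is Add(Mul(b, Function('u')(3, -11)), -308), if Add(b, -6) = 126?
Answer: 88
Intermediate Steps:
b = 132 (b = Add(6, 126) = 132)
Add(Mul(b, Function('u')(3, -11)), -308) = Add(Mul(132, 3), -308) = Add(396, -308) = 88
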